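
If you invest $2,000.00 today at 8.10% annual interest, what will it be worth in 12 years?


Future value formula: FV = PV × (1 + r)^t
FV = $2,000.00 × (1 + 0.081)^12
FV = $2,000.00 × 2.546293
FV = $5,092.59

FV = PV × (1 + r)^t = $5,092.59


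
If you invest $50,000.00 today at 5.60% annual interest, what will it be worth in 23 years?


Future value formula: FV = PV × (1 + r)^t
FV = $50,000.00 × (1 + 0.056)^23
FV = $50,000.00 × 3.501629
FV = $175,081.45

FV = PV × (1 + r)^t = $175,081.45


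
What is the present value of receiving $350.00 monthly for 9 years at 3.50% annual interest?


Present value of an ordinary annuity: PV = PMT × (1 − (1 + r)^(−n)) / r
Monthly rate r = 0.035/12 ≈ 0.00291667, n = 108
PV = $350.00 × (1 − (1 + 0.035/12)^(−108)) / (0.035/12)
PV = $350.00 × 92.529069
PV = $32,385.17

PV = PMT × (1-(1+r)^(-n))/r = $32,385.17


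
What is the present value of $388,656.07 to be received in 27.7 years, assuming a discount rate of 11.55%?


Present value formula: PV = FV / (1 + r)^t
PV = $388,656.07 / (1 + 0.1155)^27.7
PV = $388,656.07 / 20.649390
PV = $18,821.67

PV = FV / (1 + r)^t = $18,821.67


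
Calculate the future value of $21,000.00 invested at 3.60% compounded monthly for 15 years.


Compound interest formula: A = P(1 + r/n)^(nt)
A = $21,000.00 × (1 + 0.036/12)^(12 × 15)
Growth factor: (1 + 0.036/12)^180 = 1.714620
A = $21,000.00 × 1.714620
A = $36,007.02

A = P(1 + r/n)^(nt) = $36,007.02


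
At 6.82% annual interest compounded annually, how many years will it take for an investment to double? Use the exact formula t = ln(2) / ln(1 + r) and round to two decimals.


Doubling condition: (1 + r)^t = 2
Take ln of both sides: t × ln(1 + r) = ln(2)
t = ln(2) / ln(1 + r)
t = 0.693147 / 0.065975
t = 10.51

t = ln(2) / ln(1 + r) = 10.51 years


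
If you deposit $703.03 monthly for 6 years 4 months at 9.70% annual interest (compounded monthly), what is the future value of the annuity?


Future value of an ordinary annuity: FV = PMT × ((1 + r)^n − 1) / r
Monthly rate r = 0.097/12 ≈ 0.00808333, n = 76
FV = $703.03 × ((1 + 0.097/12)^76 − 1) / (0.097/12)
FV = $703.03 × 104.395622
FV = $73,393.25

FV = PMT × ((1+r)^n - 1)/r = $73,393.25


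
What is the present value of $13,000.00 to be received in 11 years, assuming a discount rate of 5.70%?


Present value formula: PV = FV / (1 + r)^t
PV = $13,000.00 / (1 + 0.057)^11
PV = $13,000.00 / 1.840030
PV = $7,065.10

PV = FV / (1 + r)^t = $7,065.10


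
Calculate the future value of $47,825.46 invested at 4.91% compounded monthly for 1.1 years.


Compound interest formula: A = P(1 + r/n)^(nt)
A = $47,825.46 × (1 + 0.0491/12)^(12 × 1.1)
Growth factor: (1 + 0.0491/12)^13.2 = 1.0553789
A = $47,825.46 × 1.0553789
A = $50,473.98

A = P(1 + r/n)^(nt) = $50,473.98


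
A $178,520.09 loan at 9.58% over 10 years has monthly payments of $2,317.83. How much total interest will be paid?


Total paid over the life of the loan = PMT × n.
Total paid = $2,317.83 × 120 = $278,139.60
Total interest = total paid − principal = $278,139.60 − $178,520.09 = $99,619.51

Total interest = (PMT × n) - PV = $99,619.51


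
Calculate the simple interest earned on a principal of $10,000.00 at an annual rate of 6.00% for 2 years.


Simple interest formula: I = P × r × t
I = $10,000.00 × 0.06 × 2
I = $1,200.00

I = P × r × t = $1,200.00


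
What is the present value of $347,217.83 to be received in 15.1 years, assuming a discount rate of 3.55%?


Present value formula: PV = FV / (1 + r)^t
PV = $347,217.83 / (1 + 0.0355)^15.1
PV = $347,217.83 / 1.6934273
PV = $205,038.52

PV = FV / (1 + r)^t = $205,038.52


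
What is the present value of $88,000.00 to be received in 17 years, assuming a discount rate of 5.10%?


Present value formula: PV = FV / (1 + r)^t
PV = $88,000.00 / (1 + 0.051)^17
PV = $88,000.00 / 2.329411
PV = $37,777.79

PV = FV / (1 + r)^t = $37,777.79


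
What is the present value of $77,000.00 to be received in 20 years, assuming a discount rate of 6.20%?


Present value formula: PV = FV / (1 + r)^t
PV = $77,000.00 / (1 + 0.062)^20
PV = $77,000.00 / 3.330354
PV = $23,120.67

PV = FV / (1 + r)^t = $23,120.67


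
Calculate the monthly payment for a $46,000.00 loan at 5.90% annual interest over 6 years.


Loan payment formula: PMT = PV × r / (1 − (1 + r)^(−n))
Monthly rate r = 0.059/12 ≈ 0.00491667, n = 72 months
Denominator: 1 − (1 + 0.059/12)^(−72) = 0.297516
PMT = $46,000.00 × (0.059/12) / 0.297516
PMT = $760.18 per month

PMT = PV × r / (1-(1+r)^(-n)) = $760.18/month


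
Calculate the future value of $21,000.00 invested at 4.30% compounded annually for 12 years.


Compound interest formula: A = P(1 + r/n)^(nt)
A = $21,000.00 × (1 + 0.043/1)^(1 × 12)
Growth factor: (1 + 0.043/1)^12 = 1.6573403
A = $21,000.00 × 1.6573403
A = $34,804.15

A = P(1 + r/n)^(nt) = $34,804.15


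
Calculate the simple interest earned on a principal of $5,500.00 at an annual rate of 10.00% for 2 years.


Simple interest formula: I = P × r × t
I = $5,500.00 × 0.1 × 2
I = $1,100.00

I = P × r × t = $1,100.00


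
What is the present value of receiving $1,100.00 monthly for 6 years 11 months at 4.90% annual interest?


Present value of an ordinary annuity: PV = PMT × (1 − (1 + r)^(−n)) / r
Monthly rate r = 0.049/12 ≈ 0.00408333, n = 83
PV = $1,100.00 × (1 − (1 + 0.049/12)^(−83)) / (0.049/12)
PV = $1,100.00 × 70.277460
PV = $77,305.21

PV = PMT × (1-(1+r)^(-n))/r = $77,305.21


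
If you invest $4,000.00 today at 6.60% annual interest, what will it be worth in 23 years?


Future value formula: FV = PV × (1 + r)^t
FV = $4,000.00 × (1 + 0.066)^23
FV = $4,000.00 × 4.349263
FV = $17,397.05

FV = PV × (1 + r)^t = $17,397.05


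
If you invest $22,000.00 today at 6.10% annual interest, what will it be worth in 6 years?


Future value formula: FV = PV × (1 + r)^t
FV = $22,000.00 × (1 + 0.061)^6
FV = $22,000.00 × 1.4265674
FV = $31,384.48

FV = PV × (1 + r)^t = $31,384.48


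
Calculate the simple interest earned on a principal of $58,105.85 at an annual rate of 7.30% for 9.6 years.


Simple interest formula: I = P × r × t
I = $58,105.85 × 0.073 × 9.6
I = $40,720.58

I = P × r × t = $40,720.58


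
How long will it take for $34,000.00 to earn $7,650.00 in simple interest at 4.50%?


Rearrange the simple interest formula for t:
I = P × r × t  ⇒  t = I / (P × r)
t = $7,650.00 / ($34,000.00 × 0.045)
t = 5

t = I/(P×r) = 5 years


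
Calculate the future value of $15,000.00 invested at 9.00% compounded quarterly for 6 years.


Compound interest formula: A = P(1 + r/n)^(nt)
A = $15,000.00 × (1 + 0.09/4)^(4 × 6)
Growth factor: (1 + 0.09/4)^24 = 1.7057666
A = $15,000.00 × 1.7057666
A = $25,586.50

A = P(1 + r/n)^(nt) = $25,586.50


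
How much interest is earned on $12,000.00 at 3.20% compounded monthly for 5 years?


Compound interest earned = final amount − principal.
A = P(1 + r/n)^(nt) = $12,000.00 × (1 + 0.032/12)^(12 × 5) = $14,079.13
Interest = A − P = $14,079.13 − $12,000.00 = $2,079.13

Interest = A - P = $2,079.13


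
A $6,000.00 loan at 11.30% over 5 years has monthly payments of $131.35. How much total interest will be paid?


Total paid over the life of the loan = PMT × n.
Total paid = $131.35 × 60 = $7,881.00
Total interest = total paid − principal = $7,881.00 − $6,000.00 = $1,881.00

Total interest = (PMT × n) - PV = $1,881.00


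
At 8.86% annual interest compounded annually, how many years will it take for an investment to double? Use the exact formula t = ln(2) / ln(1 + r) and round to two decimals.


Doubling condition: (1 + r)^t = 2
Take ln of both sides: t × ln(1 + r) = ln(2)
t = ln(2) / ln(1 + r)
t = 0.693147 / 0.084892
t = 8.17

t = ln(2) / ln(1 + r) = 8.17 years


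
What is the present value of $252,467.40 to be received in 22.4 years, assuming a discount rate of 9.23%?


Present value formula: PV = FV / (1 + r)^t
PV = $252,467.40 / (1 + 0.0923)^22.4
PV = $252,467.40 / 7.225357
PV = $34,941.86

PV = FV / (1 + r)^t = $34,941.86


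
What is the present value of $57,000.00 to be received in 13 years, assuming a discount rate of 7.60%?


Present value formula: PV = FV / (1 + r)^t
PV = $57,000.00 / (1 + 0.076)^13
PV = $57,000.00 / 2.591550
PV = $21,994.56

PV = FV / (1 + r)^t = $21,994.56


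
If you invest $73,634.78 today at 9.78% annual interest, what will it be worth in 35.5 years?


Future value formula: FV = PV × (1 + r)^t
FV = $73,634.78 × (1 + 0.0978)^35.5
FV = $73,634.78 × 27.45203468
FV = $2,021,424.53

FV = PV × (1 + r)^t = $2,021,424.53


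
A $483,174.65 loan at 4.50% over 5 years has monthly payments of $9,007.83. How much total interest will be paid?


Total paid over the life of the loan = PMT × n.
Total paid = $9,007.83 × 60 = $540,469.80
Total interest = total paid − principal = $540,469.80 − $483,174.65 = $57,295.15

Total interest = (PMT × n) - PV = $57,295.15


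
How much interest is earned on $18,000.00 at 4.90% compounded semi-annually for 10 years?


Compound interest earned = final amount − principal.
A = P(1 + r/n)^(nt) = $18,000.00 × (1 + 0.049/2)^(2 × 10) = $29,208.67
Interest = A − P = $29,208.67 − $18,000.00 = $11,208.67

Interest = A - P = $11,208.67


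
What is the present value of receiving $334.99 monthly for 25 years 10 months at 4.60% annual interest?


Present value of an ordinary annuity: PV = PMT × (1 − (1 + r)^(−n)) / r
Monthly rate r = 0.046/12 ≈ 0.00383333, n = 310
PV = $334.99 × (1 − (1 + 0.046/12)^(−310)) / (0.046/12)
PV = $334.99 × 181.194312
PV = $60,698.28

PV = PMT × (1-(1+r)^(-n))/r = $60,698.28


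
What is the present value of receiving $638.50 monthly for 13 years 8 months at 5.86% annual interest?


Present value of an ordinary annuity: PV = PMT × (1 − (1 + r)^(−n)) / r
Monthly rate r = 0.0586/12 ≈ 0.00488333, n = 164
PV = $638.50 × (1 − (1 + 0.0586/12)^(−164)) / (0.0586/12)
PV = $638.50 × 112.665748
PV = $71,937.08

PV = PMT × (1-(1+r)^(-n))/r = $71,937.08


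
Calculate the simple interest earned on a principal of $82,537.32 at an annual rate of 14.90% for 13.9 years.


Simple interest formula: I = P × r × t
I = $82,537.32 × 0.149 × 13.9
I = $170,943.04

I = P × r × t = $170,943.04


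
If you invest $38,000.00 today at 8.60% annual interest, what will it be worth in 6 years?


Future value formula: FV = PV × (1 + r)^t
FV = $38,000.00 × (1 + 0.086)^6
FV = $38,000.00 × 1.6405103
FV = $62,339.39

FV = PV × (1 + r)^t = $62,339.39


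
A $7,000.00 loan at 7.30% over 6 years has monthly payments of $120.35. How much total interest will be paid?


Total paid over the life of the loan = PMT × n.
Total paid = $120.35 × 72 = $8,665.20
Total interest = total paid − principal = $8,665.20 − $7,000.00 = $1,665.20

Total interest = (PMT × n) - PV = $1,665.20


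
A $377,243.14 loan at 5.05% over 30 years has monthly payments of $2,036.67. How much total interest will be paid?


Total paid over the life of the loan = PMT × n.
Total paid = $2,036.67 × 360 = $733,201.20
Total interest = total paid − principal = $733,201.20 − $377,243.14 = $355,958.06

Total interest = (PMT × n) - PV = $355,958.06


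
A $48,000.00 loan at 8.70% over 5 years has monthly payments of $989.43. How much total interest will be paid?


Total paid over the life of the loan = PMT × n.
Total paid = $989.43 × 60 = $59,365.80
Total interest = total paid − principal = $59,365.80 − $48,000.00 = $11,365.80

Total interest = (PMT × n) - PV = $11,365.80


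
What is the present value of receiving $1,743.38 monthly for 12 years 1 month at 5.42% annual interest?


Present value of an ordinary annuity: PV = PMT × (1 − (1 + r)^(−n)) / r
Monthly rate r = 0.0542/12 ≈ 0.00451667, n = 145
PV = $1,743.38 × (1 − (1 + 0.0542/12)^(−145)) / (0.0542/12)
PV = $1,743.38 × 106.217283
PV = $185,177.09

PV = PMT × (1-(1+r)^(-n))/r = $185,177.09


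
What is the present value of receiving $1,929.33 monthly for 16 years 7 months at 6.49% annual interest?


Present value of an ordinary annuity: PV = PMT × (1 − (1 + r)^(−n)) / r
Monthly rate r = 0.0649/12 ≈ 0.00540833, n = 199
PV = $1,929.33 × (1 − (1 + 0.0649/12)^(−199)) / (0.0649/12)
PV = $1,929.33 × 121.690264
PV = $234,780.68

PV = PMT × (1-(1+r)^(-n))/r = $234,780.68


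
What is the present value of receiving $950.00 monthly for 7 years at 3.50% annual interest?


Present value of an ordinary annuity: PV = PMT × (1 − (1 + r)^(−n)) / r
Monthly rate r = 0.035/12 ≈ 0.00291667, n = 84
PV = $950.00 × (1 − (1 + 0.035/12)^(−84)) / (0.035/12)
PV = $950.00 × 74.405589
PV = $70,685.31

PV = PMT × (1-(1+r)^(-n))/r = $70,685.31


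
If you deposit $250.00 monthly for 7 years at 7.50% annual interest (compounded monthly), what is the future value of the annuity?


Future value of an ordinary annuity: FV = PMT × ((1 + r)^n − 1) / r
Monthly rate r = 0.075/12 = 0.00625, n = 84
FV = $250.00 × ((1 + 0.075/12)^84 − 1) / (0.075/12)
FV = $250.00 × 110.031871
FV = $27,507.97

FV = PMT × ((1+r)^n - 1)/r = $27,507.97


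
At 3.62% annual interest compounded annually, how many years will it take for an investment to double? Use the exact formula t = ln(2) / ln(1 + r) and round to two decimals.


Doubling condition: (1 + r)^t = 2
Take ln of both sides: t × ln(1 + r) = ln(2)
t = ln(2) / ln(1 + r)
t = 0.693147 / 0.035560
t = 19.49

t = ln(2) / ln(1 + r) = 19.49 years


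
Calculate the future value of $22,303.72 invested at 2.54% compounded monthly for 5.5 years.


Compound interest formula: A = P(1 + r/n)^(nt)
A = $22,303.72 × (1 + 0.0254/12)^(12 × 5.5)
Growth factor: (1 + 0.0254/12)^66 = 1.149759
A = $22,303.72 × 1.149759
A = $25,643.90

A = P(1 + r/n)^(nt) = $25,643.90


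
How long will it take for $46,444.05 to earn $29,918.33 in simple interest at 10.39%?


Rearrange the simple interest formula for t:
I = P × r × t  ⇒  t = I / (P × r)
t = $29,918.33 / ($46,444.05 × 0.1039)
t = 6.2

t = I/(P×r) = 6.2 years


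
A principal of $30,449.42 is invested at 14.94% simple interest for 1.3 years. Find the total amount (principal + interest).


Total amount formula: A = P(1 + rt) = P + P·r·t
Interest: I = P × r × t = $30,449.42 × 0.1494 × 1.3 = $5,913.89
A = P + I = $30,449.42 + $5,913.89 = $36,363.31

A = P + I = P(1 + rt) = $36,363.31


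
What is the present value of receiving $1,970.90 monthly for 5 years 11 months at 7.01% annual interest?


Present value of an ordinary annuity: PV = PMT × (1 − (1 + r)^(−n)) / r
Monthly rate r = 0.0701/12 ≈ 0.00584167, n = 71
PV = $1,970.90 × (1 − (1 + 0.0701/12)^(−71)) / (0.0701/12)
PV = $1,970.90 × 57.980471
PV = $114,273.71

PV = PMT × (1-(1+r)^(-n))/r = $114,273.71


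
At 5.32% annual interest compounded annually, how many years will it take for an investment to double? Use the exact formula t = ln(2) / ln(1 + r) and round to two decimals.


Doubling condition: (1 + r)^t = 2
Take ln of both sides: t × ln(1 + r) = ln(2)
t = ln(2) / ln(1 + r)
t = 0.693147 / 0.051833
t = 13.37

t = ln(2) / ln(1 + r) = 13.37 years


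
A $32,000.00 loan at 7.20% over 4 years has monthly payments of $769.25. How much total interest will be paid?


Total paid over the life of the loan = PMT × n.
Total paid = $769.25 × 48 = $36,924.00
Total interest = total paid − principal = $36,924.00 − $32,000.00 = $4,924.00

Total interest = (PMT × n) - PV = $4,924.00


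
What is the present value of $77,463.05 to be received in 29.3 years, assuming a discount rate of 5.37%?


Present value formula: PV = FV / (1 + r)^t
PV = $77,463.05 / (1 + 0.0537)^29.3
PV = $77,463.05 / 4.630283
PV = $16,729.66

PV = FV / (1 + r)^t = $16,729.66


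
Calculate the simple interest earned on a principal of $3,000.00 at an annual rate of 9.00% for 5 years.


Simple interest formula: I = P × r × t
I = $3,000.00 × 0.09 × 5
I = $1,350.00

I = P × r × t = $1,350.00


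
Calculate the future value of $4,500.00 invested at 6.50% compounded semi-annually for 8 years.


Compound interest formula: A = P(1 + r/n)^(nt)
A = $4,500.00 × (1 + 0.065/2)^(2 × 8)
Growth factor: (1 + 0.065/2)^16 = 1.668173
A = $4,500.00 × 1.668173
A = $7,506.78

A = P(1 + r/n)^(nt) = $7,506.78


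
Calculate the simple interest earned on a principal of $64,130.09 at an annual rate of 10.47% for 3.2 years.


Simple interest formula: I = P × r × t
I = $64,130.09 × 0.1047 × 3.2
I = $21,486.15

I = P × r × t = $21,486.15


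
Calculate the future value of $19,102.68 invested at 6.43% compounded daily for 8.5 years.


Compound interest formula: A = P(1 + r/n)^(nt)
A = $19,102.68 × (1 + 0.0643/365)^(365 × 8.5)
Growth factor: (1 + 0.0643/365)^3102.5 = 1.7272005
A = $19,102.68 × 1.7272005
A = $32,994.16

A = P(1 + r/n)^(nt) = $32,994.16


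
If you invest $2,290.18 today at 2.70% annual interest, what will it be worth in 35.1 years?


Future value formula: FV = PV × (1 + r)^t
FV = $2,290.18 × (1 + 0.027)^35.1
FV = $2,290.18 × 2.547549
FV = $5,834.35

FV = PV × (1 + r)^t = $5,834.35


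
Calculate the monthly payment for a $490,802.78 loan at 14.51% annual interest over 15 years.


Loan payment formula: PMT = PV × r / (1 − (1 + r)^(−n))
Monthly rate r = 0.1451/12 ≈ 0.01209167, n = 180 months
Denominator: 1 − (1 + 0.1451/12)^(−180) = 0.8850716
PMT = $490,802.78 × (0.1451/12) / 0.8850716
PMT = $6,705.25 per month

PMT = PV × r / (1-(1+r)^(-n)) = $6,705.25/month


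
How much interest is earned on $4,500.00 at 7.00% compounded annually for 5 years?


Compound interest earned = final amount − principal.
A = P(1 + r/n)^(nt) = $4,500.00 × (1 + 0.07/1)^(1 × 5) = $6,311.48
Interest = A − P = $6,311.48 − $4,500.00 = $1,811.48

Interest = A - P = $1,811.48


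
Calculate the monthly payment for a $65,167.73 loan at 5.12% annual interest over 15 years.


Loan payment formula: PMT = PV × r / (1 − (1 + r)^(−n))
Monthly rate r = 0.0512/12 ≈ 0.00426667, n = 180 months
Denominator: 1 − (1 + 0.0512/12)^(−180) = 0.535301
PMT = $65,167.73 × (0.0512/12) / 0.535301
PMT = $519.43 per month

PMT = PV × r / (1-(1+r)^(-n)) = $519.43/month


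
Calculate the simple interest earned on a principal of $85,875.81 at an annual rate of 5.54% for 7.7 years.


Simple interest formula: I = P × r × t
I = $85,875.81 × 0.0554 × 7.7
I = $36,632.90

I = P × r × t = $36,632.90


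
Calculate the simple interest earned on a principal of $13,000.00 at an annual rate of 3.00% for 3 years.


Simple interest formula: I = P × r × t
I = $13,000.00 × 0.03 × 3
I = $1,170.00

I = P × r × t = $1,170.00


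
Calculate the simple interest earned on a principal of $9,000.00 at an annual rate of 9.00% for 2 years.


Simple interest formula: I = P × r × t
I = $9,000.00 × 0.09 × 2
I = $1,620.00

I = P × r × t = $1,620.00


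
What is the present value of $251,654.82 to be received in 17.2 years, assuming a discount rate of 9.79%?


Present value formula: PV = FV / (1 + r)^t
PV = $251,654.82 / (1 + 0.0979)^17.2
PV = $251,654.82 / 4.985169
PV = $50,480.70

PV = FV / (1 + r)^t = $50,480.70


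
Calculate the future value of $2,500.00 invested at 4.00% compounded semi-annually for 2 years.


Compound interest formula: A = P(1 + r/n)^(nt)
A = $2,500.00 × (1 + 0.04/2)^(2 × 2)
Growth factor: (1 + 0.04/2)^4 = 1.082432
A = $2,500.00 × 1.082432
A = $2,706.08

A = P(1 + r/n)^(nt) = $2,706.08


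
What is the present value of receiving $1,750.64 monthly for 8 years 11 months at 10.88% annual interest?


Present value of an ordinary annuity: PV = PMT × (1 − (1 + r)^(−n)) / r
Monthly rate r = 0.1088/12 ≈ 0.00906667, n = 107
PV = $1,750.64 × (1 − (1 + 0.1088/12)^(−107)) / (0.1088/12)
PV = $1,750.64 × 68.305911
PV = $119,579.06

PV = PMT × (1-(1+r)^(-n))/r = $119,579.06


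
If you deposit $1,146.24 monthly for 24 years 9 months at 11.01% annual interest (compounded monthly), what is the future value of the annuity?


Future value of an ordinary annuity: FV = PMT × ((1 + r)^n − 1) / r
Monthly rate r = 0.1101/12 = 0.009175, n = 297
FV = $1,146.24 × ((1 + 0.1101/12)^297 − 1) / (0.1101/12)
FV = $1,146.24 × 1533.258949
FV = $1,757,482.74

FV = PMT × ((1+r)^n - 1)/r = $1,757,482.74


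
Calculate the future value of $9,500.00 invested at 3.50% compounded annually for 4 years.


Compound interest formula: A = P(1 + r/n)^(nt)
A = $9,500.00 × (1 + 0.035/1)^(1 × 4)
Growth factor: (1 + 0.035/1)^4 = 1.147523
A = $9,500.00 × 1.147523
A = $10,901.47

A = P(1 + r/n)^(nt) = $10,901.47


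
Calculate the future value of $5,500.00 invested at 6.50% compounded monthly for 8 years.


Compound interest formula: A = P(1 + r/n)^(nt)
A = $5,500.00 × (1 + 0.065/12)^(12 × 8)
Growth factor: (1 + 0.065/12)^96 = 1.679669
A = $5,500.00 × 1.679669
A = $9,238.18

A = P(1 + r/n)^(nt) = $9,238.18


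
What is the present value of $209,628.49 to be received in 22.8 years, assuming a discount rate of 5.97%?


Present value formula: PV = FV / (1 + r)^t
PV = $209,628.49 / (1 + 0.0597)^22.8
PV = $209,628.49 / 3.751206
PV = $55,882.96

PV = FV / (1 + r)^t = $55,882.96


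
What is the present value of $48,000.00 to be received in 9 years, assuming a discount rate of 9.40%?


Present value formula: PV = FV / (1 + r)^t
PV = $48,000.00 / (1 + 0.094)^9
PV = $48,000.00 / 2.244688
PV = $21,383.82

PV = FV / (1 + r)^t = $21,383.82


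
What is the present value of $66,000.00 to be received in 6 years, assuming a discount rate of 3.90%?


Present value formula: PV = FV / (1 + r)^t
PV = $66,000.00 / (1 + 0.039)^6
PV = $66,000.00 / 1.2580366
PV = $52,462.70

PV = FV / (1 + r)^t = $52,462.70


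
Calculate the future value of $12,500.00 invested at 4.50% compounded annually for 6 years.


Compound interest formula: A = P(1 + r/n)^(nt)
A = $12,500.00 × (1 + 0.045/1)^(1 × 6)
Growth factor: (1 + 0.045/1)^6 = 1.302260
A = $12,500.00 × 1.302260
A = $16,278.25

A = P(1 + r/n)^(nt) = $16,278.25


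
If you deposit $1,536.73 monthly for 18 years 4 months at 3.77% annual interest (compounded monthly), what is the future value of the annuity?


Future value of an ordinary annuity: FV = PMT × ((1 + r)^n − 1) / r
Monthly rate r = 0.0377/12 ≈ 0.00314167, n = 220
FV = $1,536.73 × ((1 + 0.0377/12)^220 − 1) / (0.0377/12)
FV = $1,536.73 × 316.354845
FV = $486,151.98

FV = PMT × ((1+r)^n - 1)/r = $486,151.98


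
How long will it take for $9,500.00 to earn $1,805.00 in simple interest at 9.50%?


Rearrange the simple interest formula for t:
I = P × r × t  ⇒  t = I / (P × r)
t = $1,805.00 / ($9,500.00 × 0.095)
t = 2

t = I/(P×r) = 2 years


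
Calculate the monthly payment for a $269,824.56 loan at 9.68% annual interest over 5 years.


Loan payment formula: PMT = PV × r / (1 − (1 + r)^(−n))
Monthly rate r = 0.0968/12 ≈ 0.00806667, n = 60 months
Denominator: 1 − (1 + 0.0968/12)^(−60) = 0.382489
PMT = $269,824.56 × (0.0968/12) / 0.382489
PMT = $5,690.58 per month

PMT = PV × r / (1-(1+r)^(-n)) = $5,690.58/month


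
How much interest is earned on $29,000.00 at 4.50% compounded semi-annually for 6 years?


Compound interest earned = final amount − principal.
A = P(1 + r/n)^(nt) = $29,000.00 × (1 + 0.045/2)^(2 × 6) = $37,875.45
Interest = A − P = $37,875.45 − $29,000.00 = $8,875.45

Interest = A - P = $8,875.45


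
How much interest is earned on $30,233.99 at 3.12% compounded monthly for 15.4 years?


Compound interest earned = final amount − principal.
A = P(1 + r/n)^(nt) = $30,233.99 × (1 + 0.0312/12)^(12 × 15.4) = $48,853.36
Interest = A − P = $48,853.36 − $30,233.99 = $18,619.37

Interest = A - P = $18,619.37


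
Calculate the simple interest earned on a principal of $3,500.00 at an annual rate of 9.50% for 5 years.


Simple interest formula: I = P × r × t
I = $3,500.00 × 0.095 × 5
I = $1,662.50

I = P × r × t = $1,662.50


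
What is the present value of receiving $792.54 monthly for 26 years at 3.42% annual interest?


Present value of an ordinary annuity: PV = PMT × (1 − (1 + r)^(−n)) / r
Monthly rate r = 0.0342/12 = 0.00285, n = 312
PV = $792.54 × (1 − (1 + 0.0342/12)^(−312)) / (0.0342/12)
PV = $792.54 × 206.489645
PV = $163,651.30

PV = PMT × (1-(1+r)^(-n))/r = $163,651.30


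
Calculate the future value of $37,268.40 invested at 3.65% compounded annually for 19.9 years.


Compound interest formula: A = P(1 + r/n)^(nt)
A = $37,268.40 × (1 + 0.0365/1)^(1 × 19.9)
Growth factor: (1 + 0.0365/1)^19.9 = 2.0409351
A = $37,268.40 × 2.0409351
A = $76,062.39

A = P(1 + r/n)^(nt) = $76,062.39


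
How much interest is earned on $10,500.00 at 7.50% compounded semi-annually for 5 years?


Compound interest earned = final amount − principal.
A = P(1 + r/n)^(nt) = $10,500.00 × (1 + 0.075/2)^(2 × 5) = $15,172.96
Interest = A − P = $15,172.96 − $10,500.00 = $4,672.96

Interest = A - P = $4,672.96


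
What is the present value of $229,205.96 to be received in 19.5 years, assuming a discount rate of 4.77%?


Present value formula: PV = FV / (1 + r)^t
PV = $229,205.96 / (1 + 0.0477)^19.5
PV = $229,205.96 / 2.4809637
PV = $92,385.86

PV = FV / (1 + r)^t = $92,385.86


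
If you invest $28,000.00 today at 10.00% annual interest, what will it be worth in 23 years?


Future value formula: FV = PV × (1 + r)^t
FV = $28,000.00 × (1 + 0.1)^23
FV = $28,000.00 × 8.9543024
FV = $250,720.47

FV = PV × (1 + r)^t = $250,720.47


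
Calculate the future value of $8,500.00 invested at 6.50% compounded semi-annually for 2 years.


Compound interest formula: A = P(1 + r/n)^(nt)
A = $8,500.00 × (1 + 0.065/2)^(2 × 2)
Growth factor: (1 + 0.065/2)^4 = 1.136476
A = $8,500.00 × 1.136476
A = $9,660.05

A = P(1 + r/n)^(nt) = $9,660.05


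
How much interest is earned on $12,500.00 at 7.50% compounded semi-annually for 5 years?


Compound interest earned = final amount − principal.
A = P(1 + r/n)^(nt) = $12,500.00 × (1 + 0.075/2)^(2 × 5) = $18,063.05
Interest = A − P = $18,063.05 − $12,500.00 = $5,563.05

Interest = A - P = $5,563.05


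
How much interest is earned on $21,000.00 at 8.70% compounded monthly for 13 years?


Compound interest earned = final amount − principal.
A = P(1 + r/n)^(nt) = $21,000.00 × (1 + 0.087/12)^(12 × 13) = $64,808.86
Interest = A − P = $64,808.86 − $21,000.00 = $43,808.86

Interest = A - P = $43,808.86


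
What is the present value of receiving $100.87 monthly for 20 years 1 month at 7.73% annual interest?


Present value of an ordinary annuity: PV = PMT × (1 − (1 + r)^(−n)) / r
Monthly rate r = 0.0773/12 ≈ 0.00644167, n = 241
PV = $100.87 × (1 − (1 + 0.0773/12)^(−241)) / (0.0773/12)
PV = $100.87 × 122.206392
PV = $12,326.96

PV = PMT × (1-(1+r)^(-n))/r = $12,326.96


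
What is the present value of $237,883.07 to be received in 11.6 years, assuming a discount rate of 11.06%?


Present value formula: PV = FV / (1 + r)^t
PV = $237,883.07 / (1 + 0.1106)^11.6
PV = $237,883.07 / 3.3765172
PV = $70,452.20

PV = FV / (1 + r)^t = $70,452.20


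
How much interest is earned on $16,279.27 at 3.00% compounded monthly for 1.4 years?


Compound interest earned = final amount − principal.
A = P(1 + r/n)^(nt) = $16,279.27 × (1 + 0.03/12)^(12 × 1.4) = $16,976.67
Interest = A − P = $16,976.67 − $16,279.27 = $697.40

Interest = A - P = $697.40


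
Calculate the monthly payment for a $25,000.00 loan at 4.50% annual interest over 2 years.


Loan payment formula: PMT = PV × r / (1 − (1 + r)^(−n))
Monthly rate r = 0.045/12 = 0.00375, n = 24 months
Denominator: 1 − (1 + 0.045/12)^(−24) = 0.08591496
PMT = $25,000.00 × (0.045/12) / 0.08591496
PMT = $1,091.20 per month

PMT = PV × r / (1-(1+r)^(-n)) = $1,091.20/month


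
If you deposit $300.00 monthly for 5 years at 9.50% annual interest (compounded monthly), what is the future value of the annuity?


Future value of an ordinary annuity: FV = PMT × ((1 + r)^n − 1) / r
Monthly rate r = 0.095/12 ≈ 0.00791667, n = 60
FV = $300.00 × ((1 + 0.095/12)^60 − 1) / (0.095/12)
FV = $300.00 × 76.422249
FV = $22,926.67

FV = PMT × ((1+r)^n - 1)/r = $22,926.67


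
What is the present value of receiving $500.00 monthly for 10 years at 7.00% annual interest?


Present value of an ordinary annuity: PV = PMT × (1 − (1 + r)^(−n)) / r
Monthly rate r = 0.07/12 ≈ 0.00583333, n = 120
PV = $500.00 × (1 − (1 + 0.07/12)^(−120)) / (0.07/12)
PV = $500.00 × 86.126354
PV = $43,063.18

PV = PMT × (1-(1+r)^(-n))/r = $43,063.18


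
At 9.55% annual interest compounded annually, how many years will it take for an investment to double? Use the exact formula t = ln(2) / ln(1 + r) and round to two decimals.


Doubling condition: (1 + r)^t = 2
Take ln of both sides: t × ln(1 + r) = ln(2)
t = ln(2) / ln(1 + r)
t = 0.693147 / 0.091211
t = 7.60

t = ln(2) / ln(1 + r) = 7.60 years


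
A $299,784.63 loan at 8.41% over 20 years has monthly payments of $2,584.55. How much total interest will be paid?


Total paid over the life of the loan = PMT × n.
Total paid = $2,584.55 × 240 = $620,292.00
Total interest = total paid − principal = $620,292.00 − $299,784.63 = $320,507.37

Total interest = (PMT × n) - PV = $320,507.37


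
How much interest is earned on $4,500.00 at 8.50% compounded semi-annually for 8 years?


Compound interest earned = final amount − principal.
A = P(1 + r/n)^(nt) = $4,500.00 × (1 + 0.085/2)^(2 × 8) = $8,758.50
Interest = A − P = $8,758.50 − $4,500.00 = $4,258.50

Interest = A - P = $4,258.50


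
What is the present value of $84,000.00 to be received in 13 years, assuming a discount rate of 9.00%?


Present value formula: PV = FV / (1 + r)^t
PV = $84,000.00 / (1 + 0.09)^13
PV = $84,000.00 / 3.0658046
PV = $27,399.01

PV = FV / (1 + r)^t = $27,399.01


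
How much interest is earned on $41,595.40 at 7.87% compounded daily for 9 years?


Compound interest earned = final amount − principal.
A = P(1 + r/n)^(nt) = $41,595.40 × (1 + 0.0787/365)^(365 × 9) = $84,454.53
Interest = A − P = $84,454.53 − $41,595.40 = $42,859.13

Interest = A - P = $42,859.13


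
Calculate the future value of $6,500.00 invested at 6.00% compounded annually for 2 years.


Compound interest formula: A = P(1 + r/n)^(nt)
A = $6,500.00 × (1 + 0.06/1)^(1 × 2)
Growth factor: (1 + 0.06/1)^2 = 1.123600
A = $6,500.00 × 1.123600
A = $7,303.40

A = P(1 + r/n)^(nt) = $7,303.40


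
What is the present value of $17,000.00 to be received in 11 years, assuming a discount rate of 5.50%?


Present value formula: PV = FV / (1 + r)^t
PV = $17,000.00 / (1 + 0.055)^11
PV = $17,000.00 / 1.802092
PV = $9,433.48

PV = FV / (1 + r)^t = $9,433.48


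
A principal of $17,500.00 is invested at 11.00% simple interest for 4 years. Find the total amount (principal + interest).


Total amount formula: A = P(1 + rt) = P + P·r·t
Interest: I = P × r × t = $17,500.00 × 0.11 × 4 = $7,700.00
A = P + I = $17,500.00 + $7,700.00 = $25,200.00

A = P + I = P(1 + rt) = $25,200.00


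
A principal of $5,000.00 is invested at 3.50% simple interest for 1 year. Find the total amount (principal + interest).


Total amount formula: A = P(1 + rt) = P + P·r·t
Interest: I = P × r × t = $5,000.00 × 0.035 × 1 = $175.00
A = P + I = $5,000.00 + $175.00 = $5,175.00

A = P + I = P(1 + rt) = $5,175.00


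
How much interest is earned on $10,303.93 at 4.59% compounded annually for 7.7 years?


Compound interest earned = final amount − principal.
A = P(1 + r/n)^(nt) = $10,303.93 × (1 + 0.0459/1)^(1 × 7.7) = $14,557.18
Interest = A − P = $14,557.18 − $10,303.93 = $4,253.25

Interest = A - P = $4,253.25


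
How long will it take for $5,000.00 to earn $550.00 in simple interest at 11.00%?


Rearrange the simple interest formula for t:
I = P × r × t  ⇒  t = I / (P × r)
t = $550.00 / ($5,000.00 × 0.11)
t = 1

t = I/(P×r) = 1 year


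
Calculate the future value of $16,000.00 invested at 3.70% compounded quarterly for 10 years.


Compound interest formula: A = P(1 + r/n)^(nt)
A = $16,000.00 × (1 + 0.037/4)^(4 × 10)
Growth factor: (1 + 0.037/4)^40 = 1.4452744
A = $16,000.00 × 1.4452744
A = $23,124.39

A = P(1 + r/n)^(nt) = $23,124.39


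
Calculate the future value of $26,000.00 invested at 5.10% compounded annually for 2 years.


Compound interest formula: A = P(1 + r/n)^(nt)
A = $26,000.00 × (1 + 0.051/1)^(1 × 2)
Growth factor: (1 + 0.051/1)^2 = 1.104601
A = $26,000.00 × 1.104601
A = $28,719.63

A = P(1 + r/n)^(nt) = $28,719.63


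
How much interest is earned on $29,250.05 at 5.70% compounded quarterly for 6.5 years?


Compound interest earned = final amount − principal.
A = P(1 + r/n)^(nt) = $29,250.05 × (1 + 0.057/4)^(4 × 6.5) = $42,256.84
Interest = A − P = $42,256.84 − $29,250.05 = $13,006.79

Interest = A - P = $13,006.79


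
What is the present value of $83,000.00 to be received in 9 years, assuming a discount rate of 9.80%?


Present value formula: PV = FV / (1 + r)^t
PV = $83,000.00 / (1 + 0.098)^9
PV = $83,000.00 / 2.3196425
PV = $35,781.38

PV = FV / (1 + r)^t = $35,781.38


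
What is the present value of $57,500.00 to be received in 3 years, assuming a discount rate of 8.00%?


Present value formula: PV = FV / (1 + r)^t
PV = $57,500.00 / (1 + 0.08)^3
PV = $57,500.00 / 1.259712
PV = $45,645.35

PV = FV / (1 + r)^t = $45,645.35


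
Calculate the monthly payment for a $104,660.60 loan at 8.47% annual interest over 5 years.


Loan payment formula: PMT = PV × r / (1 − (1 + r)^(−n))
Monthly rate r = 0.0847/12 ≈ 0.00705833, n = 60 months
Denominator: 1 − (1 + 0.0847/12)^(−60) = 0.344274
PMT = $104,660.60 × (0.0847/12) / 0.344274
PMT = $2,145.76 per month

PMT = PV × r / (1-(1+r)^(-n)) = $2,145.76/month


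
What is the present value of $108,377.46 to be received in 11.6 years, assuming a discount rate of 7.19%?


Present value formula: PV = FV / (1 + r)^t
PV = $108,377.46 / (1 + 0.0719)^11.6
PV = $108,377.46 / 2.2376365
PV = $48,433.90

PV = FV / (1 + r)^t = $48,433.90


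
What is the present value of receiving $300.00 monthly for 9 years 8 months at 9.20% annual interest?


Present value of an ordinary annuity: PV = PMT × (1 − (1 + r)^(−n)) / r
Monthly rate r = 0.092/12 ≈ 0.00766667, n = 116
PV = $300.00 × (1 − (1 + 0.092/12)^(−116)) / (0.092/12)
PV = $300.00 × 76.653161
PV = $22,995.95

PV = PMT × (1-(1+r)^(-n))/r = $22,995.95


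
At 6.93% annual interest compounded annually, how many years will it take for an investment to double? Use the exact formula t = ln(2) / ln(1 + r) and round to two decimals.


Doubling condition: (1 + r)^t = 2
Take ln of both sides: t × ln(1 + r) = ln(2)
t = ln(2) / ln(1 + r)
t = 0.693147 / 0.067004
t = 10.34

t = ln(2) / ln(1 + r) = 10.34 years


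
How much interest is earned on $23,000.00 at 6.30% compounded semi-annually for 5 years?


Compound interest earned = final amount − principal.
A = P(1 + r/n)^(nt) = $23,000.00 × (1 + 0.063/2)^(2 × 5) = $31,363.18
Interest = A − P = $31,363.18 − $23,000.00 = $8,363.18

Interest = A - P = $8,363.18


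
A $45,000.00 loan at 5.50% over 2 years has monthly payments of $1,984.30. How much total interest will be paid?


Total paid over the life of the loan = PMT × n.
Total paid = $1,984.30 × 24 = $47,623.20
Total interest = total paid − principal = $47,623.20 − $45,000.00 = $2,623.20

Total interest = (PMT × n) - PV = $2,623.20


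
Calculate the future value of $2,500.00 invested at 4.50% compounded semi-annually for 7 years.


Compound interest formula: A = P(1 + r/n)^(nt)
A = $2,500.00 × (1 + 0.045/2)^(2 × 7)
Growth factor: (1 + 0.045/2)^14 = 1.365483
A = $2,500.00 × 1.365483
A = $3,413.71

A = P(1 + r/n)^(nt) = $3,413.71


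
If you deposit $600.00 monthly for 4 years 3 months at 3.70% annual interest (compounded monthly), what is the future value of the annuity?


Future value of an ordinary annuity: FV = PMT × ((1 + r)^n − 1) / r
Monthly rate r = 0.037/12 ≈ 0.00308333, n = 51
FV = $600.00 × ((1 + 0.037/12)^51 − 1) / (0.037/12)
FV = $600.00 × 55.1367749
FV = $33,082.06

FV = PMT × ((1+r)^n - 1)/r = $33,082.06


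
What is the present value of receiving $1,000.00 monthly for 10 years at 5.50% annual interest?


Present value of an ordinary annuity: PV = PMT × (1 − (1 + r)^(−n)) / r
Monthly rate r = 0.055/12 ≈ 0.00458333, n = 120
PV = $1,000.00 × (1 − (1 + 0.055/12)^(−120)) / (0.055/12)
PV = $1,000.00 × 92.143582
PV = $92,143.58

PV = PMT × (1-(1+r)^(-n))/r = $92,143.58


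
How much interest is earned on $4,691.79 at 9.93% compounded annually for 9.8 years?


Compound interest earned = final amount − principal.
A = P(1 + r/n)^(nt) = $4,691.79 × (1 + 0.0993/1)^(1 × 9.8) = $11,865.27
Interest = A − P = $11,865.27 − $4,691.79 = $7,173.48

Interest = A - P = $7,173.48


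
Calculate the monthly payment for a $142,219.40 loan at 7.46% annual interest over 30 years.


Loan payment formula: PMT = PV × r / (1 − (1 + r)^(−n))
Monthly rate r = 0.0746/12 ≈ 0.00621667, n = 360 months
Denominator: 1 − (1 + 0.0746/12)^(−360) = 0.892587
PMT = $142,219.40 × (0.0746/12) / 0.892587
PMT = $990.53 per month

PMT = PV × r / (1-(1+r)^(-n)) = $990.53/month


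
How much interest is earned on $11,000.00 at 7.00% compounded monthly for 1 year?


Compound interest earned = final amount − principal.
A = P(1 + r/n)^(nt) = $11,000.00 × (1 + 0.07/12)^(12 × 1) = $11,795.19
Interest = A − P = $11,795.19 − $11,000.00 = $795.19

Interest = A - P = $795.19


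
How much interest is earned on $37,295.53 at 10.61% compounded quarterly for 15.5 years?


Compound interest earned = final amount − principal.
A = P(1 + r/n)^(nt) = $37,295.53 × (1 + 0.1061/4)^(4 × 15.5) = $189,046.08
Interest = A − P = $189,046.08 − $37,295.53 = $151,750.55

Interest = A - P = $151,750.55


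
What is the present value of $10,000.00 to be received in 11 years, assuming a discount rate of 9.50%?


Present value formula: PV = FV / (1 + r)^t
PV = $10,000.00 / (1 + 0.095)^11
PV = $10,000.00 / 2.713659
PV = $3,685.06

PV = FV / (1 + r)^t = $3,685.06


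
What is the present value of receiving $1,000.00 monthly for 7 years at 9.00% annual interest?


Present value of an ordinary annuity: PV = PMT × (1 − (1 + r)^(−n)) / r
Monthly rate r = 0.09/12 = 0.0075, n = 84
PV = $1,000.00 × (1 − (1 + 0.09/12)^(−84)) / (0.09/12)
PV = $1,000.00 × 62.1539646
PV = $62,153.96

PV = PMT × (1-(1+r)^(-n))/r = $62,153.96


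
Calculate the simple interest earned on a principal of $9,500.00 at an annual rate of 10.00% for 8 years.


Simple interest formula: I = P × r × t
I = $9,500.00 × 0.1 × 8
I = $7,600.00

I = P × r × t = $7,600.00


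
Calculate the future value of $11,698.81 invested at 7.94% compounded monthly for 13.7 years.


Compound interest formula: A = P(1 + r/n)^(nt)
A = $11,698.81 × (1 + 0.0794/12)^(12 × 13.7)
Growth factor: (1 + 0.0794/12)^164.4 = 2.957065
A = $11,698.81 × 2.957065
A = $34,594.14

A = P(1 + r/n)^(nt) = $34,594.14


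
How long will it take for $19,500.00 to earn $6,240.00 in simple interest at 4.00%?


Rearrange the simple interest formula for t:
I = P × r × t  ⇒  t = I / (P × r)
t = $6,240.00 / ($19,500.00 × 0.04)
t = 8

t = I/(P×r) = 8 years


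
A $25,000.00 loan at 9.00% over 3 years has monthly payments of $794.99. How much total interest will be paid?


Total paid over the life of the loan = PMT × n.
Total paid = $794.99 × 36 = $28,619.64
Total interest = total paid − principal = $28,619.64 − $25,000.00 = $3,619.64

Total interest = (PMT × n) - PV = $3,619.64
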